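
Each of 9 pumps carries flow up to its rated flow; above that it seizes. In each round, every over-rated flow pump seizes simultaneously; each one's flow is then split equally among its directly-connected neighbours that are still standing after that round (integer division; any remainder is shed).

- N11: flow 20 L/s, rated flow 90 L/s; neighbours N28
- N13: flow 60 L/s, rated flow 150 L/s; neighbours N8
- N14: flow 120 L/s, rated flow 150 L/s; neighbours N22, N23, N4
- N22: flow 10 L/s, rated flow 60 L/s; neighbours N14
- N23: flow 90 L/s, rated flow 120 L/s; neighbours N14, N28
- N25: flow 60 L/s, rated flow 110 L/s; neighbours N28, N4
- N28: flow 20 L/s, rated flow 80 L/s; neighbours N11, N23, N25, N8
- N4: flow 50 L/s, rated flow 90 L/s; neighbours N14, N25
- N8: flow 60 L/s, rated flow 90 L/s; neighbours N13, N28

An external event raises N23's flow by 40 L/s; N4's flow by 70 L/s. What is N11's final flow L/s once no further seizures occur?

Round 1 — N23 at 130 > 120; N4 at 120 > 90. N23, N4 seize.
  N23 sheds 130 L/s to N14, N28: 65 each.
    N14: 120+65 = 185 > 150
    N28: 20+65 = 85 > 80
  N4 sheds 120 L/s to N14, N25: 60 each.
    N14: 185+60 = 245 > 150
    N25: 60+60 = 120 > 110
Round 2 — N14, N25, N28 seize.
  N14 sheds 245 L/s to N22: 245 each.
    N22: 10+245 = 255 > 60
  N25 sheds 120 L/s: no online neighbours, lost.
  N28 sheds 85 L/s to N11, N8: 42 each (1 lost).
    N11: 20+42 = 62 ≤ 90
    N8: 60+42 = 102 > 90
Round 3 — N22, N8 seize.
  N22 sheds 255 L/s: no online neighbours, lost.
  N8 sheds 102 L/s to N13: 102 each.
    N13: 60+102 = 162 > 150
Round 4 — N13 seizes.
  N13 sheds 162 L/s: no online neighbours, lost.
No further seizures.

62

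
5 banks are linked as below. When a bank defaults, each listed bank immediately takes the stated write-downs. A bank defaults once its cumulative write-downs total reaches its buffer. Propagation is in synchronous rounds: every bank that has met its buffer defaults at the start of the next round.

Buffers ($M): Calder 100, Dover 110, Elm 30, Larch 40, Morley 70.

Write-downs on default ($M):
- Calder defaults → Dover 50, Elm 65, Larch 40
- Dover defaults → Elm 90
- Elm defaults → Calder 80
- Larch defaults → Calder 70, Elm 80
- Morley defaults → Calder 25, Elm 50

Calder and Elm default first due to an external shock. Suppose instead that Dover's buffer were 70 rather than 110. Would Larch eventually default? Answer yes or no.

With Dover's buffer at 70:
Round 1 — Calder, Elm default (initial).
  Dover: +50 → 50 < 70
  Larch: +40 → 40 ≥ 40
Round 2 — Larch defaults.
No further defaults.

yes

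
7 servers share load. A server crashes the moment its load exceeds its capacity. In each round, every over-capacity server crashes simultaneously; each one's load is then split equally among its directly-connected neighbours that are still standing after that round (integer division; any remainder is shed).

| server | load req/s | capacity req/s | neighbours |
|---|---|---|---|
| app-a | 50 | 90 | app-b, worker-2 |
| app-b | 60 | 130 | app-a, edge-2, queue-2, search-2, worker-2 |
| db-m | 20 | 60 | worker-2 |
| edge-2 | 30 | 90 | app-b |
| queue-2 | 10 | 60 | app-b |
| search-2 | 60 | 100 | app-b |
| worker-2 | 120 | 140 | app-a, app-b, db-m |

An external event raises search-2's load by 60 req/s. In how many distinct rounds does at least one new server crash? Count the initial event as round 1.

4

Round 1 — search-2 at 120 > 100. search-2 crashes.
  search-2 sheds 120 req/s to app-b: 120 each.
    app-b: 60+120 = 180 > 130
Round 2 — app-b crashes.
  app-b sheds 180 req/s to app-a, edge-2, queue-2, worker-2: 45 each.
    app-a: 50+45 = 95 > 90
    edge-2: 30+45 = 75 ≤ 90
    queue-2: 10+45 = 55 ≤ 60
    worker-2: 120+45 = 165 > 140
Round 3 — app-a, worker-2 crash.
  app-a sheds 95 req/s: no online neighbours, lost.
  worker-2 sheds 165 req/s to db-m: 165 each.
    db-m: 20+165 = 185 > 60
Round 4 — db-m crashes.
  db-m sheds 185 req/s: no online neighbours, lost.
No further crashes.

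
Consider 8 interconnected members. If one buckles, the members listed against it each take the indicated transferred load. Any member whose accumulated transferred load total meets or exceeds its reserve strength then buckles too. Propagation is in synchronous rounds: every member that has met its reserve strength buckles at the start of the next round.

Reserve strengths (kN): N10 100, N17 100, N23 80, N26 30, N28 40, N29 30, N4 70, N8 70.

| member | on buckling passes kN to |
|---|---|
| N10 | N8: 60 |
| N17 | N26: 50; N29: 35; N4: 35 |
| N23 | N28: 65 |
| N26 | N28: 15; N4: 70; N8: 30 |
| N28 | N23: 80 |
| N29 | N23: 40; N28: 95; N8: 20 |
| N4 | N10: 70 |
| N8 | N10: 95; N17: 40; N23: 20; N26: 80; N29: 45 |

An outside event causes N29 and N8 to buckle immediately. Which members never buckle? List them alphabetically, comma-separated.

N17

Round 1 — N29, N8 buckle (initial).
  N10: +95 → 95 < 100
  N17: +40 → 40 < 100
  N23: +40+20 → 60 < 80
  N26: +80 → 80 ≥ 30
  N28: +95 → 95 ≥ 40
Round 2 — N26, N28 buckle.
  N23: +80 → 140 ≥ 80
  N4: +70 → 70 ≥ 70
Round 3 — N23, N4 buckle.
  N10: +70 → 165 ≥ 100
Round 4 — N10 buckles.
No further bucklings.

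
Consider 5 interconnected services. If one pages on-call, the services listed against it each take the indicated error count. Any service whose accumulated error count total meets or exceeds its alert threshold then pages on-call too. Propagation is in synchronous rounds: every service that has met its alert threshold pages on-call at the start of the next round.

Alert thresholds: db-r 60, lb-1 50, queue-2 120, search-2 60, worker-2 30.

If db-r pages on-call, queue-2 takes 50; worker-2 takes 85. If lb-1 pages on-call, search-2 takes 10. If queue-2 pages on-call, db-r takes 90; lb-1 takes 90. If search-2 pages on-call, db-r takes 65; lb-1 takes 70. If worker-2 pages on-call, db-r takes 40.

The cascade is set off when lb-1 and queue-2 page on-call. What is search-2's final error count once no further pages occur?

Round 1 — lb-1, queue-2 page on-call (initial).
  db-r: +90 → 90 ≥ 60
  search-2: +10 → 10 < 60
Round 2 — db-r pages on-call.
  worker-2: +85 → 85 ≥ 30
Round 3 — worker-2 pages on-call.
No further pages.

10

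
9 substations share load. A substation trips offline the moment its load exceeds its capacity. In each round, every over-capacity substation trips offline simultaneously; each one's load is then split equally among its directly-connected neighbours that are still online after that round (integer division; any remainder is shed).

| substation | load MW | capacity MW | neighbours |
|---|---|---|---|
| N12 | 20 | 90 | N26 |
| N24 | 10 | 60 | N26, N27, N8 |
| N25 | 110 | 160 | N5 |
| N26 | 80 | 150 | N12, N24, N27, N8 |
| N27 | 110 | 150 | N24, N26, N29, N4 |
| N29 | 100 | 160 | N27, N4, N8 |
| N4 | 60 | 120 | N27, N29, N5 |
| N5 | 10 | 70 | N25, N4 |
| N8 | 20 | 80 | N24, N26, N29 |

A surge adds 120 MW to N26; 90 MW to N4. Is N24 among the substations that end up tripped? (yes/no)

yes

Round 1 — N26 at 200 > 150; N4 at 150 > 120. N26, N4 trip offline.
  N26 sheds 200 MW to N12, N24, N27, N8: 50 each.
    N12: 20+50 = 70 ≤ 90
    N24: 10+50 = 60 ≤ 60
    N27: 110+50 = 160 > 150
    N8: 20+50 = 70 ≤ 80
  N4 sheds 150 MW to N27, N29, N5: 50 each.
    N27: 160+50 = 210 > 150
    N29: 100+50 = 150 ≤ 160
    N5: 10+50 = 60 ≤ 70
Round 2 — N27 trips offline.
  N27 sheds 210 MW to N24, N29: 105 each.
    N24: 60+105 = 165 > 60
    N29: 150+105 = 255 > 160
Round 3 — N24, N29 trip offline.
  N24 sheds 165 MW to N8: 165 each.
    N8: 70+165 = 235 > 80
  N29 sheds 255 MW to N8: 255 each.
    N8: 235+255 = 490 > 80
Round 4 — N8 trips offline.
  N8 sheds 490 MW: no online neighbours, lost.
No further trips.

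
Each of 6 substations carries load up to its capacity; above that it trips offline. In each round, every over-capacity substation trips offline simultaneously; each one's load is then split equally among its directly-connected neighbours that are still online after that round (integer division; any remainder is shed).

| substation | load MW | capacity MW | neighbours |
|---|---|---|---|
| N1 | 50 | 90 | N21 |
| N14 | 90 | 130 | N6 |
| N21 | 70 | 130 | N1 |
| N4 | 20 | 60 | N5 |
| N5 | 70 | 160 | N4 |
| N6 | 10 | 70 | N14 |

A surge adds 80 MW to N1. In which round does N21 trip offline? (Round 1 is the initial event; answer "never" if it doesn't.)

Round 1 — N1 at 130 > 90. N1 trips offline.
  N1 sheds 130 MW to N21: 130 each.
    N21: 70+130 = 200 > 130
Round 2 — N21 trips offline.
  N21 sheds 200 MW: no online neighbours, lost.
No further trips.

2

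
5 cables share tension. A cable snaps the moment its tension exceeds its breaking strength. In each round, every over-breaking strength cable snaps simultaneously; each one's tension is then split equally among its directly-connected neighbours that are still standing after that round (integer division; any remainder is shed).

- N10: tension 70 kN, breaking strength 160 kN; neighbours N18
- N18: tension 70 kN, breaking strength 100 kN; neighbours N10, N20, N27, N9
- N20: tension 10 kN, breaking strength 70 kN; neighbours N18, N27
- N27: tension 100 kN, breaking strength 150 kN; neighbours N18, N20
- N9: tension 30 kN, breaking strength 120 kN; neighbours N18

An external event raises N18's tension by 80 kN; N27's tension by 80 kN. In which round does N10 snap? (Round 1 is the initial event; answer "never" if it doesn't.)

never

Round 1 — N18 at 150 > 100; N27 at 180 > 150. N18, N27 snap.
  N18 sheds 150 kN to N10, N20, N9: 50 each.
    N10: 70+50 = 120 ≤ 160
    N20: 10+50 = 60 ≤ 70
    N9: 30+50 = 80 ≤ 120
  N27 sheds 180 kN to N20: 180 each.
    N20: 60+180 = 240 > 70
Round 2 — N20 snaps.
  N20 sheds 240 kN: no online neighbours, lost.
No further breaks.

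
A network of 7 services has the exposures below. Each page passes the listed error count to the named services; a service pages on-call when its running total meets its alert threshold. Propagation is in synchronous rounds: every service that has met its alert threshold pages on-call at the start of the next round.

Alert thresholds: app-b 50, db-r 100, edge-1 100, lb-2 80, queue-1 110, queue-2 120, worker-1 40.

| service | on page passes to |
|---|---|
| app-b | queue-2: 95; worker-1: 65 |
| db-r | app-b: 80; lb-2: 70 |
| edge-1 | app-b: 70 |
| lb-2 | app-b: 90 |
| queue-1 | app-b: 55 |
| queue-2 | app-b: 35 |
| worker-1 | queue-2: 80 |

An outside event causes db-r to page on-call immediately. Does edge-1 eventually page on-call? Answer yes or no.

Round 1 — db-r pages on-call (initial).
  app-b: +80 → 80 ≥ 50
  lb-2: +70 → 70 < 80
Round 2 — app-b pages on-call.
  queue-2: +95 → 95 < 120
  worker-1: +65 → 65 ≥ 40
Round 3 — worker-1 pages on-call.
  queue-2: +80 → 175 ≥ 120
Round 4 — queue-2 pages on-call.
No further pages.

no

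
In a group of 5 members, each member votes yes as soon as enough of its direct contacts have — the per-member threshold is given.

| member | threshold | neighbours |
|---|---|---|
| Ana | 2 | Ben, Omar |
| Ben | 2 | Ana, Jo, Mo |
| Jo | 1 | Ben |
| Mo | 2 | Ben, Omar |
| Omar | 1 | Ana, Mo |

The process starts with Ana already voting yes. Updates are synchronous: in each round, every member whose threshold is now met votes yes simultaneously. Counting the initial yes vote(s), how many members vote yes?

2

Round 1 — Ana votes yes (initial).
Round 2 — checking thresholds:
  Ben: 1 of 3 neighbours < 2, holds.
  Omar: 1 of 2 neighbours ≥ 1, votes yes.
Round 3 — no new yes votes; cascade stops.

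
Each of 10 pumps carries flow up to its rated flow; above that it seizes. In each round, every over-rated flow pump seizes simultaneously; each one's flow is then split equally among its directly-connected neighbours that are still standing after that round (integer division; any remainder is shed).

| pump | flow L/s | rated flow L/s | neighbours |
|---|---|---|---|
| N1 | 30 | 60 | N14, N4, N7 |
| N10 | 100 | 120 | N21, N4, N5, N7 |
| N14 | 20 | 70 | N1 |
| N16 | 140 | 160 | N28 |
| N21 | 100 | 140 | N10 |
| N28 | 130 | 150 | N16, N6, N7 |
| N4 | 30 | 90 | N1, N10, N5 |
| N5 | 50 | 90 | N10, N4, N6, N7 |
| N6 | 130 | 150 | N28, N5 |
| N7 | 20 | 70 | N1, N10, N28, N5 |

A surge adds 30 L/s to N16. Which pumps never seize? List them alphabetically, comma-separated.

N14

Round 1 — N16 at 170 > 160. N16 seizes.
  N16 sheds 170 L/s to N28: 170 each.
    N28: 130+170 = 300 > 150
Round 2 — N28 seizes.
  N28 sheds 300 L/s to N6, N7: 150 each.
    N6: 130+150 = 280 > 150
    N7: 20+150 = 170 > 70
Round 3 — N6, N7 seize.
  N6 sheds 280 L/s to N5: 280 each.
    N5: 50+280 = 330 > 90
  N7 sheds 170 L/s to N1, N10, N5: 56 each (2 lost).
    N1: 30+56 = 86 > 60
    N10: 100+56 = 156 > 120
    N5: 330+56 = 386 > 90
Round 4 — N1, N10, N5 seize.
  N1 sheds 86 L/s to N14, N4: 43 each.
    N14: 20+43 = 63 ≤ 70
    N4: 30+43 = 73 ≤ 90
  N10 sheds 156 L/s to N21, N4: 78 each.
    N21: 100+78 = 178 > 140
    N4: 73+78 = 151 > 90
  N5 sheds 386 L/s to N4: 386 each.
    N4: 151+386 = 537 > 90
Round 5 — N21, N4 seize.
  N21 sheds 178 L/s: no online neighbours, lost.
  N4 sheds 537 L/s: no online neighbours, lost.
No further seizures.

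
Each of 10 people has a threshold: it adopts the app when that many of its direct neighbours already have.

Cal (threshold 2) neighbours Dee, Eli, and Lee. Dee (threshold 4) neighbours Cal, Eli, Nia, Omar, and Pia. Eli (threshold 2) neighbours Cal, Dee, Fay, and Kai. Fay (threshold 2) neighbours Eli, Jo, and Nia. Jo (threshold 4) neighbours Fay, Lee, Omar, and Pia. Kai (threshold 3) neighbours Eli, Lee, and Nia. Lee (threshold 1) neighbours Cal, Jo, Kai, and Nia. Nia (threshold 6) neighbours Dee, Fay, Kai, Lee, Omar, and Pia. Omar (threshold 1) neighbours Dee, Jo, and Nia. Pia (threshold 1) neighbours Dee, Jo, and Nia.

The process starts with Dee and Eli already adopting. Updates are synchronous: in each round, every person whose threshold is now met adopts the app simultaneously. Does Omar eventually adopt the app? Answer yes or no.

yes

Round 1 — Dee, Eli adopt the app (initial).
Round 2 — checking thresholds:
  Cal: 2 of 3 neighbours ≥ 2, adopts the app.
  Fay: 1 of 3 neighbours < 2, below threshold.
  Kai: 1 of 3 neighbours < 3, below threshold.
  Nia: 1 of 6 neighbours < 6, below threshold.
  Omar: 1 of 3 neighbours ≥ 1, adopts the app.
  Pia: 1 of 3 neighbours ≥ 1, adopts the app.
Round 3 — checking thresholds:
  Fay: 1 of 3 neighbours < 2, below threshold.
  Jo: 2 of 4 neighbours < 4, below threshold.
  Kai: 1 of 3 neighbours < 3, below threshold.
  Lee: 1 of 4 neighbours ≥ 1, adopts the app.
  Nia: 3 of 6 neighbours < 6, below threshold.
Round 4 — no new adoptions; cascade stops.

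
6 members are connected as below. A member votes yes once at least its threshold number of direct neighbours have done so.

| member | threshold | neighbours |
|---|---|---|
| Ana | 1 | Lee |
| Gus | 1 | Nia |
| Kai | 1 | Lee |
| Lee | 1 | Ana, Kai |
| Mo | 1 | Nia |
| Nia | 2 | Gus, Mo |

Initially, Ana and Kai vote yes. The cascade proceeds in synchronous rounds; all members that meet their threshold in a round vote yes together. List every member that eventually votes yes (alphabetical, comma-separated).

Round 1 — Ana, Kai vote yes (initial).
Round 2 — checking thresholds:
  Lee: 2 of 2 neighbours ≥ 1, votes yes.
Round 3 — no new yes votes; cascade stops.

Ana, Kai, Lee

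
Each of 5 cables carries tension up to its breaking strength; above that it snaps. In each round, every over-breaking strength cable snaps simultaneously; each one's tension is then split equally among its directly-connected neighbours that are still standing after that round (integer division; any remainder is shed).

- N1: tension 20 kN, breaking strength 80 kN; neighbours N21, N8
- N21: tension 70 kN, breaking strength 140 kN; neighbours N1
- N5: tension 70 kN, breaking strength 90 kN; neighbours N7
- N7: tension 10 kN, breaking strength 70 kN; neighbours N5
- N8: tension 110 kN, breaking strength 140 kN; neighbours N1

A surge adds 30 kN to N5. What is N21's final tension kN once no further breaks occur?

Round 1 — N5 at 100 > 90. N5 snaps.
  N5 sheds 100 kN to N7: 100 each.
    N7: 10+100 = 110 > 70
Round 2 — N7 snaps.
  N7 sheds 110 kN: no online neighbours, lost.
No further breaks.

70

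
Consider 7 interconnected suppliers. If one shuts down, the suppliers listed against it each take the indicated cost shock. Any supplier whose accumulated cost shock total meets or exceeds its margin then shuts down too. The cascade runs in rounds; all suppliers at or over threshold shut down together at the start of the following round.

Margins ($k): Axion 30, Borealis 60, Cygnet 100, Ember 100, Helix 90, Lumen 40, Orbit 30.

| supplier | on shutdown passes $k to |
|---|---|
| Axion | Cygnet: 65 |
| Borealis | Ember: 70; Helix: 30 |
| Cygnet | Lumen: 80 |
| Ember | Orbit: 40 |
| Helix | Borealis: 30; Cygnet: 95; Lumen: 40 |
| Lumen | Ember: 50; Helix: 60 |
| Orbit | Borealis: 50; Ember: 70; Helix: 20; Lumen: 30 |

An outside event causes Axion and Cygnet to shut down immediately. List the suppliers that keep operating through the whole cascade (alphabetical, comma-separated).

Round 1 — Axion, Cygnet shut down (initial).
  Lumen: +80 → 80 ≥ 40
Round 2 — Lumen shuts down.
  Ember: +50 → 50 < 100
  Helix: +60 → 60 < 90
No further shutdowns.

Borealis, Ember, Helix, Orbit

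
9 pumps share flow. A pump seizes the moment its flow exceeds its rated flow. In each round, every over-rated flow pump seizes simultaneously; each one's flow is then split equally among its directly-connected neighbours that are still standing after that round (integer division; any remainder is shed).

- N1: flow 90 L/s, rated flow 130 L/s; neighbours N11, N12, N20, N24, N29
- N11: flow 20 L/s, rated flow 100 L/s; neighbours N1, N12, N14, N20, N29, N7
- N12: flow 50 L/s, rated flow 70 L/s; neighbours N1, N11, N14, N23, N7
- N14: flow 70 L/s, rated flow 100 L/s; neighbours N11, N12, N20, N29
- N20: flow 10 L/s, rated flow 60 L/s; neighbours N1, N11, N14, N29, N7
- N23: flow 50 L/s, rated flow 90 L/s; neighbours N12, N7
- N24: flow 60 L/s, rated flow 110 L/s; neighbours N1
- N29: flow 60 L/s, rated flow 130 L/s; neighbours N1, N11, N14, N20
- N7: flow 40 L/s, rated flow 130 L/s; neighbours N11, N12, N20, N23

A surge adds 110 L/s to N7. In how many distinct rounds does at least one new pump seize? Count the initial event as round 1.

Round 1 — N7 at 150 > 130. N7 seizes.
  N7 sheds 150 L/s to N11, N12, N20, N23: 37 each (2 lost).
    N11: 20+37 = 57 ≤ 100
    N12: 50+37 = 87 > 70
    N20: 10+37 = 47 ≤ 60
    N23: 50+37 = 87 ≤ 90
Round 2 — N12 seizes.
  N12 sheds 87 L/s to N1, N11, N14, N23: 21 each (3 lost).
    N1: 90+21 = 111 ≤ 130
    N11: 57+21 = 78 ≤ 100
    N14: 70+21 = 91 ≤ 100
    N23: 87+21 = 108 > 90
Round 3 — N23 seizes.
  N23 sheds 108 L/s: no online neighbours, lost.
No further seizures.

3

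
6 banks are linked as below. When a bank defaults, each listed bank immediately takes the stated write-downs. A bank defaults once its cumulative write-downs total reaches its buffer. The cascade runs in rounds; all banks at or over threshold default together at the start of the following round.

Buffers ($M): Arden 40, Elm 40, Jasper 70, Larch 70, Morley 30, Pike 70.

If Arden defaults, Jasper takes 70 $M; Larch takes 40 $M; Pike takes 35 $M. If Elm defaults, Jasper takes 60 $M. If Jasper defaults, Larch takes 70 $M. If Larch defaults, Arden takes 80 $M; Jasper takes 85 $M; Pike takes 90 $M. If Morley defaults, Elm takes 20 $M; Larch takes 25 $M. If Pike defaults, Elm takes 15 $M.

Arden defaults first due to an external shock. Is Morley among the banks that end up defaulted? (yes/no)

no

Round 1 — Arden defaults (initial).
  Jasper: +70 → 70 ≥ 70
  Larch: +40 → 40 < 70
  Pike: +35 → 35 < 70
Round 2 — Jasper defaults.
  Larch: +70 → 110 ≥ 70
Round 3 — Larch defaults.
  Pike: +90 → 125 ≥ 70
Round 4 — Pike defaults.
  Elm: +15 → 15 < 40
No further defaults.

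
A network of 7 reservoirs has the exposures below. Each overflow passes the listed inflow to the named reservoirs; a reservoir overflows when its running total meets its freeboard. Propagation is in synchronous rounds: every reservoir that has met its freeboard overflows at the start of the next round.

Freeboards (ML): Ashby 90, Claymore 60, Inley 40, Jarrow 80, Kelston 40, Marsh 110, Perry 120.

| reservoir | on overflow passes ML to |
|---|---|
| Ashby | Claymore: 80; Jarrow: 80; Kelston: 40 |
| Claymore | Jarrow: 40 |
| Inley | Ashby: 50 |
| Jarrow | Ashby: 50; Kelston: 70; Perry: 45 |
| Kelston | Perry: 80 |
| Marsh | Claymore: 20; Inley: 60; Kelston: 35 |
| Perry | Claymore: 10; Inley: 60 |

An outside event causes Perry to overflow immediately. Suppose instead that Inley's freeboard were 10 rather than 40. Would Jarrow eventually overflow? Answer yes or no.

With Inley's freeboard at 10:
Round 1 — Perry overflows (initial).
  Claymore: +10 → 10 < 60
  Inley: +60 → 60 ≥ 10
Round 2 — Inley overflows.
  Ashby: +50 → 50 < 90
No further overflows.

no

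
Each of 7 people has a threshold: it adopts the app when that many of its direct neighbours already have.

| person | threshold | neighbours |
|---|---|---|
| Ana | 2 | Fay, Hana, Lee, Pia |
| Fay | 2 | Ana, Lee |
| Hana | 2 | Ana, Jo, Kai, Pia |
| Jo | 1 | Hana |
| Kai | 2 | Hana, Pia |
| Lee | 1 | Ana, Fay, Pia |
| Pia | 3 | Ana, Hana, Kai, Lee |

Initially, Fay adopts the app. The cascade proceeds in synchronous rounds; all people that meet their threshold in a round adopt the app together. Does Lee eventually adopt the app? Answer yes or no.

yes

Round 1 — Fay adopts the app (initial).
Round 2 — checking thresholds:
  Ana: 1 of 4 neighbours < 2, holds.
  Lee: 1 of 3 neighbours ≥ 1, adopts the app.
Round 3 — checking thresholds:
  Ana: 2 of 4 neighbours ≥ 2, adopts the app.
  Pia: 1 of 4 neighbours < 3, holds.
Round 4 — no new adoptions; cascade stops.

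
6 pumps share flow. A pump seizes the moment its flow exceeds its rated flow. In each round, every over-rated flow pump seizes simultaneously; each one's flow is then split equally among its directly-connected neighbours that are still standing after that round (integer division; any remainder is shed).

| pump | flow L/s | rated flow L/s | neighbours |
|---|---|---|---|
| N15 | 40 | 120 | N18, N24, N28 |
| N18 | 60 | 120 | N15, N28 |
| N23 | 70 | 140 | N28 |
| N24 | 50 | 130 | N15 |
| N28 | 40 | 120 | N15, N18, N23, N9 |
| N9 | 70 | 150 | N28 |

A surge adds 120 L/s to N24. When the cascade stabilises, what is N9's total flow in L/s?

Round 1 — N24 at 170 > 130. N24 seizes.
  N24 sheds 170 L/s to N15: 170 each.
    N15: 40+170 = 210 > 120
Round 2 — N15 seizes.
  N15 sheds 210 L/s to N18, N28: 105 each.
    N18: 60+105 = 165 > 120
    N28: 40+105 = 145 > 120
Round 3 — N18, N28 seize.
  N18 sheds 165 L/s: no online neighbours, lost.
  N28 sheds 145 L/s to N23, N9: 72 each (1 lost).
    N23: 70+72 = 142 > 140
    N9: 70+72 = 142 ≤ 150
Round 4 — N23 seizes.
  N23 sheds 142 L/s: no online neighbours, lost.
No further seizures.

142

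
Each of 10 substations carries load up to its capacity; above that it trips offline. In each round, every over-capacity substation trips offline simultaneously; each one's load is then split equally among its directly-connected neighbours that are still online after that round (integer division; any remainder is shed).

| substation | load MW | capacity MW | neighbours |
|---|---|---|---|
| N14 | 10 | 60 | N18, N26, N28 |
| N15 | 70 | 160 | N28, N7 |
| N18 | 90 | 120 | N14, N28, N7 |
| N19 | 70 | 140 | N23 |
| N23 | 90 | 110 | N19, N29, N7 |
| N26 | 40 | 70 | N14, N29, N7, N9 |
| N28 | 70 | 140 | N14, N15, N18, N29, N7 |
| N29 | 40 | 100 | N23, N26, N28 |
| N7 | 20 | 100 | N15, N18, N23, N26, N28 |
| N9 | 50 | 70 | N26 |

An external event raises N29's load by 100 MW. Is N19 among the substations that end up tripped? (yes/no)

Round 1 — N29 at 140 > 100. N29 trips offline.
  N29 sheds 140 MW to N23, N26, N28: 46 each (2 lost).
    N23: 90+46 = 136 > 110
    N26: 40+46 = 86 > 70
    N28: 70+46 = 116 ≤ 140
Round 2 — N23, N26 trip offline.
  N23 sheds 136 MW to N19, N7: 68 each.
    N19: 70+68 = 138 ≤ 140
    N7: 20+68 = 88 ≤ 100
  N26 sheds 86 MW to N14, N7, N9: 28 each (2 lost).
    N14: 10+28 = 38 ≤ 60
    N7: 88+28 = 116 > 100
    N9: 50+28 = 78 > 70
Round 3 — N7, N9 trip offline.
  N7 sheds 116 MW to N15, N18, N28: 38 each (2 lost).
    N15: 70+38 = 108 ≤ 160
    N18: 90+38 = 128 > 120
    N28: 116+38 = 154 > 140
  N9 sheds 78 MW: no online neighbours, lost.
Round 4 — N18, N28 trip offline.
  N18 sheds 128 MW to N14: 128 each.
    N14: 38+128 = 166 > 60
  N28 sheds 154 MW to N14, N15: 77 each.
    N14: 166+77 = 243 > 60
    N15: 108+77 = 185 > 160
Round 5 — N14, N15 trip offline.
  N14 sheds 243 MW: no online neighbours, lost.
  N15 sheds 185 MW: no online neighbours, lost.
No further trips.

no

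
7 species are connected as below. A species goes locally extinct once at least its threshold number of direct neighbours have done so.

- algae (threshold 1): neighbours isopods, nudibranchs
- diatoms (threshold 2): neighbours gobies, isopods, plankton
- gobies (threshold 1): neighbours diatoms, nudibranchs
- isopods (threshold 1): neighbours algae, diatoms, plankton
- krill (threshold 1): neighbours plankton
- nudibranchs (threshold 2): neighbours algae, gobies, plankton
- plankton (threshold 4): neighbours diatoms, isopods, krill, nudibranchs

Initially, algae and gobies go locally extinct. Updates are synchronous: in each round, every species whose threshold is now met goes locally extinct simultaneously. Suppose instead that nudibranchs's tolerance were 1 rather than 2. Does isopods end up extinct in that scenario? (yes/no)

With nudibranchs's tolerance at 1:
Round 1 — algae, gobies go locally extinct (initial).
Round 2 — checking thresholds:
  diatoms: 1 of 3 neighbours < 2, below threshold.
  isopods: 1 of 3 neighbours ≥ 1, goes locally extinct.
  nudibranchs: 2 of 3 neighbours ≥ 1, goes locally extinct.
Round 3 — checking thresholds:
  diatoms: 2 of 3 neighbours ≥ 2, goes locally extinct.
  plankton: 2 of 4 neighbours < 4, below threshold.
Round 4 — no new extinctions; cascade stops.

yes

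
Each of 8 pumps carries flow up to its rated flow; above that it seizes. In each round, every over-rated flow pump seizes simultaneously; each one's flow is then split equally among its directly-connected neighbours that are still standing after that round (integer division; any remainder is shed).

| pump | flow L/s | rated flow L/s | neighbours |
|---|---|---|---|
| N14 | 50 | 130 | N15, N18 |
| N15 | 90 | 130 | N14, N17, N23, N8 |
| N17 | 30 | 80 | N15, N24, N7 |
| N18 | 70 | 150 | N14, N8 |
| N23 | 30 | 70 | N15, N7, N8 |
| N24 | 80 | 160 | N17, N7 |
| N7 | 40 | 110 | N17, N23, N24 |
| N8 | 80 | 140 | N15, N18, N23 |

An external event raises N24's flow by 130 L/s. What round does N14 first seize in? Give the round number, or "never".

Round 1 — N24 at 210 > 160. N24 seizes.
  N24 sheds 210 L/s to N17, N7: 105 each.
    N17: 30+105 = 135 > 80
    N7: 40+105 = 145 > 110
Round 2 — N17, N7 seize.
  N17 sheds 135 L/s to N15: 135 each.
    N15: 90+135 = 225 > 130
  N7 sheds 145 L/s to N23: 145 each.
    N23: 30+145 = 175 > 70
Round 3 — N15, N23 seize.
  N15 sheds 225 L/s to N14, N8: 112 each (1 lost).
    N14: 50+112 = 162 > 130
    N8: 80+112 = 192 > 140
  N23 sheds 175 L/s to N8: 175 each.
    N8: 192+175 = 367 > 140
Round 4 — N14, N8 seize.
  N14 sheds 162 L/s to N18: 162 each.
    N18: 70+162 = 232 > 150
  N8 sheds 367 L/s to N18: 367 each.
    N18: 232+367 = 599 > 150
Round 5 — N18 seizes.
  N18 sheds 599 L/s: no online neighbours, lost.
No further seizures.

4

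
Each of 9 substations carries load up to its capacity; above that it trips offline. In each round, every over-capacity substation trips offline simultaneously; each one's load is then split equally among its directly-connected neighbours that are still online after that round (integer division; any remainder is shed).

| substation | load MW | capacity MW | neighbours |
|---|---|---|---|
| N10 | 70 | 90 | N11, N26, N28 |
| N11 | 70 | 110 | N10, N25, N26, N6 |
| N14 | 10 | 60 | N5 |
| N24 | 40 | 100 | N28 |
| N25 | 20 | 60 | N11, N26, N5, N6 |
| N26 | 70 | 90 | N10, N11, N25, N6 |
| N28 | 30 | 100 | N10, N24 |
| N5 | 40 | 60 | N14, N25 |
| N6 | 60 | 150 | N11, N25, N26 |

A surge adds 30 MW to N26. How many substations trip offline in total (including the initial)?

Round 1 — N26 at 100 > 90. N26 trips offline.
  N26 sheds 100 MW to N10, N11, N25, N6: 25 each.
    N10: 70+25 = 95 > 90
    N11: 70+25 = 95 ≤ 110
    N25: 20+25 = 45 ≤ 60
    N6: 60+25 = 85 ≤ 150
Round 2 — N10 trips offline.
  N10 sheds 95 MW to N11, N28: 47 each (1 lost).
    N11: 95+47 = 142 > 110
    N28: 30+47 = 77 ≤ 100
Round 3 — N11 trips offline.
  N11 sheds 142 MW to N25, N6: 71 each.
    N25: 45+71 = 116 > 60
    N6: 85+71 = 156 > 150
Round 4 — N25, N6 trip offline.
  N25 sheds 116 MW to N5: 116 each.
    N5: 40+116 = 156 > 60
  N6 sheds 156 MW: no online neighbours, lost.
Round 5 — N5 trips offline.
  N5 sheds 156 MW to N14: 156 each.
    N14: 10+156 = 166 > 60
Round 6 — N14 trips offline.
  N14 sheds 166 MW: no online neighbours, lost.
No further trips.

7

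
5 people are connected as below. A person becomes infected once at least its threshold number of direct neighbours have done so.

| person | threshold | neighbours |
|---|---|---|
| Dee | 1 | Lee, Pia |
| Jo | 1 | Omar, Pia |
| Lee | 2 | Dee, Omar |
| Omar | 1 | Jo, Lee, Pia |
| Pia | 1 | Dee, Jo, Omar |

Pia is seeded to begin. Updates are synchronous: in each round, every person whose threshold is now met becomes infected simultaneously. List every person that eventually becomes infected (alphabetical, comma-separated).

Dee, Jo, Lee, Omar, Pia

Round 1 — Pia becomes infected (initial).
Round 2 — checking thresholds:
  Dee: 1 of 2 neighbours ≥ 1, becomes infected.
  Jo: 1 of 2 neighbours ≥ 1, becomes infected.
  Omar: 1 of 3 neighbours ≥ 1, becomes infected.
Round 3 — checking thresholds:
  Lee: 2 of 2 neighbours ≥ 2, becomes infected.
Round 4 — no new infections; cascade stops.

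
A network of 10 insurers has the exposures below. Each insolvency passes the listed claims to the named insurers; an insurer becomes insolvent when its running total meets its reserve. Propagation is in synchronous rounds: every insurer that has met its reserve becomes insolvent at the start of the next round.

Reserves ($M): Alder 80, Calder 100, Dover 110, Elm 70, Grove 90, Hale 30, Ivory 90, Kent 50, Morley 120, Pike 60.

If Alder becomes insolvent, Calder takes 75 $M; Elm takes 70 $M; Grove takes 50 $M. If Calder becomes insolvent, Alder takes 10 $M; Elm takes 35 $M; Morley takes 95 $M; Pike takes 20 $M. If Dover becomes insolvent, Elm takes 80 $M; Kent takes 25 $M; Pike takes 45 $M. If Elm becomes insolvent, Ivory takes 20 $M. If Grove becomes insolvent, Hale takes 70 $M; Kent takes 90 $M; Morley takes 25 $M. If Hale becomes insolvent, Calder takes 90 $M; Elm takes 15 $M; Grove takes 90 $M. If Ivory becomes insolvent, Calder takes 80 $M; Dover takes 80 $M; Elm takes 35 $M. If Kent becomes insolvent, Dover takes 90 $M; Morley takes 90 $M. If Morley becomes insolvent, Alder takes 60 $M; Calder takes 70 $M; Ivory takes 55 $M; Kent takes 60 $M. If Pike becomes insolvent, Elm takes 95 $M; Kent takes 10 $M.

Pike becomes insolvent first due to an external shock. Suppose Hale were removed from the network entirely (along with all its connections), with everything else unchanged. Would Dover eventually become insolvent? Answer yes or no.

no

With Hale removed:
Round 1 — Pike becomes insolvent (initial).
  Elm: +95 → 95 ≥ 70
  Kent: +10 → 10 < 50
Round 2 — Elm becomes insolvent.
  Ivory: +20 → 20 < 90
No further insolvencies.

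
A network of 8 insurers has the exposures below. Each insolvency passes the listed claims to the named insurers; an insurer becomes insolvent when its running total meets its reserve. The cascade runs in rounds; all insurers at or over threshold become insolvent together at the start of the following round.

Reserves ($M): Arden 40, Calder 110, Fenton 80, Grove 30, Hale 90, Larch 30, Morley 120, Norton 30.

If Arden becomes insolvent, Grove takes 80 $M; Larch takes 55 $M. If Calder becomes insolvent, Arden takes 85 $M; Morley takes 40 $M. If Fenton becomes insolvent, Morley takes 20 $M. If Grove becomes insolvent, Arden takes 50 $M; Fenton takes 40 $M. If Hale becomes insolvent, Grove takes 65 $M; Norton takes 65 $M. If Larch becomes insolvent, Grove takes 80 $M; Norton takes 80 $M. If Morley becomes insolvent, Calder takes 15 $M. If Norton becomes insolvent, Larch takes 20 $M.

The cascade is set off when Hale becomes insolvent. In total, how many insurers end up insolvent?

5

Round 1 — Hale becomes insolvent (initial).
  Grove: +65 → 65 ≥ 30
  Norton: +65 → 65 ≥ 30
Round 2 — Grove, Norton become insolvent.
  Arden: +50 → 50 ≥ 40
  Fenton: +40 → 40 < 80
  Larch: +20 → 20 < 30
Round 3 — Arden becomes insolvent.
  Larch: +55 → 75 ≥ 30
Round 4 — Larch becomes insolvent.
No further insolvencies.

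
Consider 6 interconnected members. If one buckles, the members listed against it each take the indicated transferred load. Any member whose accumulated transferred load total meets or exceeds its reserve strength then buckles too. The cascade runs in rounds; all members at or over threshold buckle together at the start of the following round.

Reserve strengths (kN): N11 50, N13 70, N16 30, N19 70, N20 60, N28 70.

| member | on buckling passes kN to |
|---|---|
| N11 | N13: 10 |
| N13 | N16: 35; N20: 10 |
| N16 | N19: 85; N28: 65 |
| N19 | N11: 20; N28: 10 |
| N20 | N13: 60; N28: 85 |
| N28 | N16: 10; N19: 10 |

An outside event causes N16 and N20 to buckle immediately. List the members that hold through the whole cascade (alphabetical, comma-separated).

Round 1 — N16, N20 buckle (initial).
  N13: +60 → 60 < 70
  N19: +85 → 85 ≥ 70
  N28: +65+85 → 150 ≥ 70
Round 2 — N19, N28 buckle.
  N11: +20 → 20 < 50
No further bucklings.

N11, N13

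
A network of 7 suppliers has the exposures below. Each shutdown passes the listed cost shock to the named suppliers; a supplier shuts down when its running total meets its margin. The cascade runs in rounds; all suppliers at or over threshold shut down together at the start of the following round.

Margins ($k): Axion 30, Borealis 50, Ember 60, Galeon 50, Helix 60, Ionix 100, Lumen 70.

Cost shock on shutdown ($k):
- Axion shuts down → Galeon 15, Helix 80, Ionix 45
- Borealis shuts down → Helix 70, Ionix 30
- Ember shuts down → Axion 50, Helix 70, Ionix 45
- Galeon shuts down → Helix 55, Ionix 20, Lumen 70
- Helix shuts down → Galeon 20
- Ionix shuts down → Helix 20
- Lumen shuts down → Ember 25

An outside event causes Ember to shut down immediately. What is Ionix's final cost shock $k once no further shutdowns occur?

90

Round 1 — Ember shuts down (initial).
  Axion: +50 → 50 ≥ 30
  Helix: +70 → 70 ≥ 60
  Ionix: +45 → 45 < 100
Round 2 — Axion, Helix shut down.
  Galeon: +15+20 → 35 < 50
  Ionix: +45 → 90 < 100
No further shutdowns.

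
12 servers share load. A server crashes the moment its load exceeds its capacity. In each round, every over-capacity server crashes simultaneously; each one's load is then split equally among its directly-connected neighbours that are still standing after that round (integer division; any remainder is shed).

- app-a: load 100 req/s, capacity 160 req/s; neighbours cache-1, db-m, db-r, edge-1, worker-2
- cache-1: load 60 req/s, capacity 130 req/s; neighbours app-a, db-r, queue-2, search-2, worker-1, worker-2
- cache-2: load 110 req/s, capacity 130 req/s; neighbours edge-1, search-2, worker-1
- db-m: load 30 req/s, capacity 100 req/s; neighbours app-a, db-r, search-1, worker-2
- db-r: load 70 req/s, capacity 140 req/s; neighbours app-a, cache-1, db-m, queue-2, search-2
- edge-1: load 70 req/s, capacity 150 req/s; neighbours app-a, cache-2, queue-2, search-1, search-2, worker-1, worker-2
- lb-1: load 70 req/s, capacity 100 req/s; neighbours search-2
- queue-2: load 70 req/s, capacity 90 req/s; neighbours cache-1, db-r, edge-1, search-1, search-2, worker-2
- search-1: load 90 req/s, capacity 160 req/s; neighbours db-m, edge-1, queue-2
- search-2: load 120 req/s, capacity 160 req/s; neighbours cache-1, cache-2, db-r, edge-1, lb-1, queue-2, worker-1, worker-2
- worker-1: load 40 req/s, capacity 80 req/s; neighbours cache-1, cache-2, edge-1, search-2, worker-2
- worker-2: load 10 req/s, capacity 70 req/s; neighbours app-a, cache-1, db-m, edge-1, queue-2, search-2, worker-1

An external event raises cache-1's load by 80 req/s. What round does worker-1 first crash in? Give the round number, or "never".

Round 1 — cache-1 at 140 > 130. cache-1 crashes.
  cache-1 sheds 140 req/s to app-a, db-r, queue-2, search-2, worker-1, worker-2: 23 each (2 lost).
    app-a: 100+23 = 123 ≤ 160
    db-r: 70+23 = 93 ≤ 140
    queue-2: 70+23 = 93 > 90
    search-2: 120+23 = 143 ≤ 160
    worker-1: 40+23 = 63 ≤ 80
    worker-2: 10+23 = 33 ≤ 70
Round 2 — queue-2 crashes.
  queue-2 sheds 93 req/s to db-r, edge-1, search-1, search-2, worker-2: 18 each (3 lost).
    db-r: 93+18 = 111 ≤ 140
    edge-1: 70+18 = 88 ≤ 150
    search-1: 90+18 = 108 ≤ 160
    search-2: 143+18 = 161 > 160
    worker-2: 33+18 = 51 ≤ 70
Round 3 — search-2 crashes.
  search-2 sheds 161 req/s to cache-2, db-r, edge-1, lb-1, worker-1, worker-2: 26 each (5 lost).
    cache-2: 110+26 = 136 > 130
    db-r: 111+26 = 137 ≤ 140
    edge-1: 88+26 = 114 ≤ 150
    lb-1: 70+26 = 96 ≤ 100
    worker-1: 63+26 = 89 > 80
    worker-2: 51+26 = 77 > 70
Round 4 — cache-2, worker-1, worker-2 crash.
  cache-2 sheds 136 req/s to edge-1: 136 each.
    edge-1: 114+136 = 250 > 150
  worker-1 sheds 89 req/s to edge-1: 89 each.
    edge-1: 250+89 = 339 > 150
  worker-2 sheds 77 req/s to app-a, db-m, edge-1: 25 each (2 lost).
    app-a: 123+25 = 148 ≤ 160
    db-m: 30+25 = 55 ≤ 100
    edge-1: 339+25 = 364 > 150
Round 5 — edge-1 crashes.
  edge-1 sheds 364 req/s to app-a, search-1: 182 each.
    app-a: 148+182 = 330 > 160
    search-1: 108+182 = 290 > 160
Round 6 — app-a, search-1 crash.
  app-a sheds 330 req/s to db-m, db-r: 165 each.
    db-m: 55+165 = 220 > 100
    db-r: 137+165 = 302 > 140
  search-1 sheds 290 req/s to db-m: 290 each.
    db-m: 220+290 = 510 > 100
Round 7 — db-m, db-r crash.
  db-m sheds 510 req/s: no online neighbours, lost.
  db-r sheds 302 req/s: no online neighbours, lost.
No further crashes.

4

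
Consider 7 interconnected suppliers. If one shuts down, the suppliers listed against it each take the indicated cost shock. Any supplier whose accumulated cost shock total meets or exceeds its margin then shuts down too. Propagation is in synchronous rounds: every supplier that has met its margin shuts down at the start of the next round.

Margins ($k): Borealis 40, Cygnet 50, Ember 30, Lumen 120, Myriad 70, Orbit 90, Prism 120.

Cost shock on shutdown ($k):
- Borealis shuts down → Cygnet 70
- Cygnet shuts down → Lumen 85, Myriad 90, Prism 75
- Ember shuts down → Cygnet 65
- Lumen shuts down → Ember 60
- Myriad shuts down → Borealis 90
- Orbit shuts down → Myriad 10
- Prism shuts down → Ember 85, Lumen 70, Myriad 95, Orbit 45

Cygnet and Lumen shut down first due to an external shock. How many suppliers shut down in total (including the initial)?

Round 1 — Cygnet, Lumen shut down (initial).
  Ember: +60 → 60 ≥ 30
  Myriad: +90 → 90 ≥ 70
  Prism: +75 → 75 < 120
Round 2 — Ember, Myriad shut down.
  Borealis: +90 → 90 ≥ 40
Round 3 — Borealis shuts down.
No further shutdowns.

5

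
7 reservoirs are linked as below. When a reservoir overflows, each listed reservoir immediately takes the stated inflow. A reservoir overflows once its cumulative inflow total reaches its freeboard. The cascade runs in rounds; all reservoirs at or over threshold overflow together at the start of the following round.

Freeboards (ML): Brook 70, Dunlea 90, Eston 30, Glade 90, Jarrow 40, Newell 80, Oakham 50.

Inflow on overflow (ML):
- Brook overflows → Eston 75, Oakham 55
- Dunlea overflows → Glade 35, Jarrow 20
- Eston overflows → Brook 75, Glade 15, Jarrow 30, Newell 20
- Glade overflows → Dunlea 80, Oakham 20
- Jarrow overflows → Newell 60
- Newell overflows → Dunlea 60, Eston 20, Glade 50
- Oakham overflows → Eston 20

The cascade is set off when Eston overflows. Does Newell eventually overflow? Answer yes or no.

no

Round 1 — Eston overflows (initial).
  Brook: +75 → 75 ≥ 70
  Glade: +15 → 15 < 90
  Jarrow: +30 → 30 < 40
  Newell: +20 → 20 < 80
Round 2 — Brook overflows.
  Oakham: +55 → 55 ≥ 50
Round 3 — Oakham overflows.
No further overflows.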